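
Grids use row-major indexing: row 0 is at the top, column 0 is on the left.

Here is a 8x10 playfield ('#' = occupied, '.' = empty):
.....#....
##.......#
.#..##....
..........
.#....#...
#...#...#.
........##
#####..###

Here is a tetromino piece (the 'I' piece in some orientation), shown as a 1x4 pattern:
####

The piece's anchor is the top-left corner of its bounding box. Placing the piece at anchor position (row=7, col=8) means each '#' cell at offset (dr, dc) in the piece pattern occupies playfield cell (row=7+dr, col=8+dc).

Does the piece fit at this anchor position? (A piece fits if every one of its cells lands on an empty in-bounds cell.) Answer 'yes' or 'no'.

Answer: no

Derivation:
Check each piece cell at anchor (7, 8):
  offset (0,0) -> (7,8): occupied ('#') -> FAIL
  offset (0,1) -> (7,9): occupied ('#') -> FAIL
  offset (0,2) -> (7,10): out of bounds -> FAIL
  offset (0,3) -> (7,11): out of bounds -> FAIL
All cells valid: no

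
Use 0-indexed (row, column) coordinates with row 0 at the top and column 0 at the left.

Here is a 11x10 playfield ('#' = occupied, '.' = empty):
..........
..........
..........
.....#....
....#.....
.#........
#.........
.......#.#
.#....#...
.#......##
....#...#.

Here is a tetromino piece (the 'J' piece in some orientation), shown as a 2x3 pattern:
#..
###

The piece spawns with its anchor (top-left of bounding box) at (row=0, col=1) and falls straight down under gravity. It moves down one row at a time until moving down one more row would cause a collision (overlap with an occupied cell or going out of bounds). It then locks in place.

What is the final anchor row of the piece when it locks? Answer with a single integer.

Spawn at (row=0, col=1). Try each row:
  row 0: fits
  row 1: fits
  row 2: fits
  row 3: fits
  row 4: blocked -> lock at row 3

Answer: 3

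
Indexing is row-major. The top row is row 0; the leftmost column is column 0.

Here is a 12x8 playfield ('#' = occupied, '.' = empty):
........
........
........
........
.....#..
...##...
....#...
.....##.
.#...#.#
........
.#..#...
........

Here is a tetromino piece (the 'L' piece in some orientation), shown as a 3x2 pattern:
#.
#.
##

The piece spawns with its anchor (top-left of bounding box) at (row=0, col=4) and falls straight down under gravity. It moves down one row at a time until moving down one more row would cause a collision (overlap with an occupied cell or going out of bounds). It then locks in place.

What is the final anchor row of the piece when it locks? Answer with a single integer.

Spawn at (row=0, col=4). Try each row:
  row 0: fits
  row 1: fits
  row 2: blocked -> lock at row 1

Answer: 1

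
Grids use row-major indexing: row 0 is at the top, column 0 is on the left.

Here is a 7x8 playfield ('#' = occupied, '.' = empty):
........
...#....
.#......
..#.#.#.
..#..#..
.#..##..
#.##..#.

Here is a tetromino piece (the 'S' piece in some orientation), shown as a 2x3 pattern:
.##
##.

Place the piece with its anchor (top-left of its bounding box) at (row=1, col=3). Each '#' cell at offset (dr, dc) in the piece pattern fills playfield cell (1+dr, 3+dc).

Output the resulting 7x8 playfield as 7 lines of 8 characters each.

Fill (1+0,3+1) = (1,4)
Fill (1+0,3+2) = (1,5)
Fill (1+1,3+0) = (2,3)
Fill (1+1,3+1) = (2,4)

Answer: ........
...###..
.#.##...
..#.#.#.
..#..#..
.#..##..
#.##..#.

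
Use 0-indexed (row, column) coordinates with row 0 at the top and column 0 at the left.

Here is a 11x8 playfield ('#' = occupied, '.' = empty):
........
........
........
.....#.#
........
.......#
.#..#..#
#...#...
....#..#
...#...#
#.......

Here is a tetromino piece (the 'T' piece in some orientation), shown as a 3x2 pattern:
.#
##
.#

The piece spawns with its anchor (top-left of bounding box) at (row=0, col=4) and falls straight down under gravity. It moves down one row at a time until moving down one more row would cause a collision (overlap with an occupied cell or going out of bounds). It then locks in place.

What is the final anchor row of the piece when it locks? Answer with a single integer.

Spawn at (row=0, col=4). Try each row:
  row 0: fits
  row 1: blocked -> lock at row 0

Answer: 0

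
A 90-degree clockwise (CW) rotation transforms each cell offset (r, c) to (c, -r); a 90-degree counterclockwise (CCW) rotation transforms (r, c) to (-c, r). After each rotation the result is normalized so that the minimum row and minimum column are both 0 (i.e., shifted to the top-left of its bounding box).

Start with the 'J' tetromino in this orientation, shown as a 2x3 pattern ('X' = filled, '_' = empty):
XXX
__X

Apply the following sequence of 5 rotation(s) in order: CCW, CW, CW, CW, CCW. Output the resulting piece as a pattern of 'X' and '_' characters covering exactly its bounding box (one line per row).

Answer: _X
_X
XX

Derivation:
Start:
XXX
__X
After rotation 1 (CCW):
XX
X_
X_
After rotation 2 (CW):
XXX
__X
After rotation 3 (CW):
_X
_X
XX
After rotation 4 (CW):
X__
XXX
After rotation 5 (CCW):
_X
_X
XX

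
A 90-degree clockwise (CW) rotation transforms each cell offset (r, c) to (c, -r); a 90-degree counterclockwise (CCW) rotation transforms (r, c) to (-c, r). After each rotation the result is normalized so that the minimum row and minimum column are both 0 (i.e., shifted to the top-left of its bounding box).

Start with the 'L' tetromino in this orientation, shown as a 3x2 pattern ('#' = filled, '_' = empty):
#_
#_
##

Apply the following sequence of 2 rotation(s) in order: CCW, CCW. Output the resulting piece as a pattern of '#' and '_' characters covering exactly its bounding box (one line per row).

Start:
#_
#_
##
After rotation 1 (CCW):
__#
###
After rotation 2 (CCW):
##
_#
_#

Answer: ##
_#
_#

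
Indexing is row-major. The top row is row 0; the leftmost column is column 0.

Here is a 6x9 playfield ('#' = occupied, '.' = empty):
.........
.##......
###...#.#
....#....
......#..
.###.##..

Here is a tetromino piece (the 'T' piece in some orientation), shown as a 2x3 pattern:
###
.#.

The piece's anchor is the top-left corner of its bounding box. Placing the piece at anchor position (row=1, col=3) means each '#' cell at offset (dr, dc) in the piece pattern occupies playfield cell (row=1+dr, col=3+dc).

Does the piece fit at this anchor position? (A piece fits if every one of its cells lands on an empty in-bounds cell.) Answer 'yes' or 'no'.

Check each piece cell at anchor (1, 3):
  offset (0,0) -> (1,3): empty -> OK
  offset (0,1) -> (1,4): empty -> OK
  offset (0,2) -> (1,5): empty -> OK
  offset (1,1) -> (2,4): empty -> OK
All cells valid: yes

Answer: yes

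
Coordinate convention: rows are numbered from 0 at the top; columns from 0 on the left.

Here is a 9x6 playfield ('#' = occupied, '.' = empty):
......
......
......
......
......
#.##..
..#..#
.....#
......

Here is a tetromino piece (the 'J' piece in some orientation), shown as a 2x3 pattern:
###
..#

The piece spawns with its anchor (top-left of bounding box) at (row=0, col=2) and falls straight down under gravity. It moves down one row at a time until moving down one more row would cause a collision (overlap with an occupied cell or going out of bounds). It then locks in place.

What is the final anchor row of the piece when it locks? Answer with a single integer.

Answer: 4

Derivation:
Spawn at (row=0, col=2). Try each row:
  row 0: fits
  row 1: fits
  row 2: fits
  row 3: fits
  row 4: fits
  row 5: blocked -> lock at row 4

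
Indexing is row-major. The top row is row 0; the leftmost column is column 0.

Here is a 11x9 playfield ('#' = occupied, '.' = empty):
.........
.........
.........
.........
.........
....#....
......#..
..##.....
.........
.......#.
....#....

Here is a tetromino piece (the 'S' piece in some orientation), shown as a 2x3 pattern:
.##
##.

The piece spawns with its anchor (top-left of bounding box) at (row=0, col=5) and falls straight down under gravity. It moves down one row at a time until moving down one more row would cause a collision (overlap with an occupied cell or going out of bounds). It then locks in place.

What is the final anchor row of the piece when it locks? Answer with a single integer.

Answer: 4

Derivation:
Spawn at (row=0, col=5). Try each row:
  row 0: fits
  row 1: fits
  row 2: fits
  row 3: fits
  row 4: fits
  row 5: blocked -> lock at row 4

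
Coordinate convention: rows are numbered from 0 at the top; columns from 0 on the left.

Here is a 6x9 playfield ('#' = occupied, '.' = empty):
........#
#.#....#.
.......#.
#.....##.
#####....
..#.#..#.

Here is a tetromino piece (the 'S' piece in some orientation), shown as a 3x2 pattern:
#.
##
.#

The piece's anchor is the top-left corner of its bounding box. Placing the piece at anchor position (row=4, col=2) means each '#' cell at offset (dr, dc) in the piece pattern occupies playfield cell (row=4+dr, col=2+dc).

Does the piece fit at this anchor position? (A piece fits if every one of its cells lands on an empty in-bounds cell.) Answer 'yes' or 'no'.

Answer: no

Derivation:
Check each piece cell at anchor (4, 2):
  offset (0,0) -> (4,2): occupied ('#') -> FAIL
  offset (1,0) -> (5,2): occupied ('#') -> FAIL
  offset (1,1) -> (5,3): empty -> OK
  offset (2,1) -> (6,3): out of bounds -> FAIL
All cells valid: no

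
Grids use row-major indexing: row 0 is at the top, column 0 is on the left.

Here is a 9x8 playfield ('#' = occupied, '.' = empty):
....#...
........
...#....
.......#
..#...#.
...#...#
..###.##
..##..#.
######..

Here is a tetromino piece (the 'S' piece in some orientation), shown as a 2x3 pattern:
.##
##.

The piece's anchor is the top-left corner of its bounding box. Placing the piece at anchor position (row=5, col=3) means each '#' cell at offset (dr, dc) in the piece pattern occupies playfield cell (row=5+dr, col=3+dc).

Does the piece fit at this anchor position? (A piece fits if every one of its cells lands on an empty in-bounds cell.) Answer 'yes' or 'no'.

Check each piece cell at anchor (5, 3):
  offset (0,1) -> (5,4): empty -> OK
  offset (0,2) -> (5,5): empty -> OK
  offset (1,0) -> (6,3): occupied ('#') -> FAIL
  offset (1,1) -> (6,4): occupied ('#') -> FAIL
All cells valid: no

Answer: no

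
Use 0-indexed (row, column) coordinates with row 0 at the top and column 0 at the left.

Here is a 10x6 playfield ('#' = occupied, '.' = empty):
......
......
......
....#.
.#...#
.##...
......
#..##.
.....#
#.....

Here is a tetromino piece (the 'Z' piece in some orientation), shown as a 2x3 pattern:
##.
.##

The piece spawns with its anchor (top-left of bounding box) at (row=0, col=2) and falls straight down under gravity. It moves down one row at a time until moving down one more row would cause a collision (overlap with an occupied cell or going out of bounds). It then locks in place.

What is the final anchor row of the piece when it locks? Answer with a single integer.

Spawn at (row=0, col=2). Try each row:
  row 0: fits
  row 1: fits
  row 2: blocked -> lock at row 1

Answer: 1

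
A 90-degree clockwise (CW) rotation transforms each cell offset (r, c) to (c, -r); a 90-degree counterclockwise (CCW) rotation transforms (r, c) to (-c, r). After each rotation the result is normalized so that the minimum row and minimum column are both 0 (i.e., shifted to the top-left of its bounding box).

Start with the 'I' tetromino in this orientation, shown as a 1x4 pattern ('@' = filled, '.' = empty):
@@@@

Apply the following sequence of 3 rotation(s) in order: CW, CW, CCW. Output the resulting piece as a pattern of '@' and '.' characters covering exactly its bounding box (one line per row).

Answer: @
@
@
@

Derivation:
Start:
@@@@
After rotation 1 (CW):
@
@
@
@
After rotation 2 (CW):
@@@@
After rotation 3 (CCW):
@
@
@
@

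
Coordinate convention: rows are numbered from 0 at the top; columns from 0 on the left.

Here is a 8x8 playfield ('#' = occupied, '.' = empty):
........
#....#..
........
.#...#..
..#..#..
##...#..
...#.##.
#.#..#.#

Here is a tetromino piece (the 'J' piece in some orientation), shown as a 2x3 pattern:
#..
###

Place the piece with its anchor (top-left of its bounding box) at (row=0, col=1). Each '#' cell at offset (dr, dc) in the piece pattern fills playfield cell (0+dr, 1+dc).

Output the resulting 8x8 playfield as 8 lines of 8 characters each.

Answer: .#......
####.#..
........
.#...#..
..#..#..
##...#..
...#.##.
#.#..#.#

Derivation:
Fill (0+0,1+0) = (0,1)
Fill (0+1,1+0) = (1,1)
Fill (0+1,1+1) = (1,2)
Fill (0+1,1+2) = (1,3)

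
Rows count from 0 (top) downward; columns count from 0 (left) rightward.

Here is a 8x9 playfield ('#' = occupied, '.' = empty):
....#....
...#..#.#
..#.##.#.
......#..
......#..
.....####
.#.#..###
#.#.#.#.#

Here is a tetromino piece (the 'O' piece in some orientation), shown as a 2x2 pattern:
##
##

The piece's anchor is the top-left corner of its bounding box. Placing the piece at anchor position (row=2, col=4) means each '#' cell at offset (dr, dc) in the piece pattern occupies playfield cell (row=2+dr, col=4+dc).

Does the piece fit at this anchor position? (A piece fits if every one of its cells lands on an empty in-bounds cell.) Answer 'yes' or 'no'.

Answer: no

Derivation:
Check each piece cell at anchor (2, 4):
  offset (0,0) -> (2,4): occupied ('#') -> FAIL
  offset (0,1) -> (2,5): occupied ('#') -> FAIL
  offset (1,0) -> (3,4): empty -> OK
  offset (1,1) -> (3,5): empty -> OK
All cells valid: no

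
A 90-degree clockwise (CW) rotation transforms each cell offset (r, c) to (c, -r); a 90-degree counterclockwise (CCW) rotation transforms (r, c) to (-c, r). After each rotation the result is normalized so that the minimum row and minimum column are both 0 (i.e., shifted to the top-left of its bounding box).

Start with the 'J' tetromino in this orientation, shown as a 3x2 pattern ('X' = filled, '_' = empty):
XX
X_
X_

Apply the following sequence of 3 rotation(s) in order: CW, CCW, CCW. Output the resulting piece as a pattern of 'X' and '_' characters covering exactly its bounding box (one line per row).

Start:
XX
X_
X_
After rotation 1 (CW):
XXX
__X
After rotation 2 (CCW):
XX
X_
X_
After rotation 3 (CCW):
X__
XXX

Answer: X__
XXX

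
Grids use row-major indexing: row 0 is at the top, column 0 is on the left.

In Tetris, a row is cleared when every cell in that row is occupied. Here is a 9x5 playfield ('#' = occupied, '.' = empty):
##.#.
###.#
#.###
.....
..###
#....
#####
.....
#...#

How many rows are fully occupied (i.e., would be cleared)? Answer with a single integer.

Answer: 1

Derivation:
Check each row:
  row 0: 2 empty cells -> not full
  row 1: 1 empty cell -> not full
  row 2: 1 empty cell -> not full
  row 3: 5 empty cells -> not full
  row 4: 2 empty cells -> not full
  row 5: 4 empty cells -> not full
  row 6: 0 empty cells -> FULL (clear)
  row 7: 5 empty cells -> not full
  row 8: 3 empty cells -> not full
Total rows cleared: 1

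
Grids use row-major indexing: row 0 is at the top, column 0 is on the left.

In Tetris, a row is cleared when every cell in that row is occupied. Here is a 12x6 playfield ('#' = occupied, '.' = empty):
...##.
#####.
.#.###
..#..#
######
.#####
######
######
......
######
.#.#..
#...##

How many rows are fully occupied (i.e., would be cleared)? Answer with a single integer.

Answer: 4

Derivation:
Check each row:
  row 0: 4 empty cells -> not full
  row 1: 1 empty cell -> not full
  row 2: 2 empty cells -> not full
  row 3: 4 empty cells -> not full
  row 4: 0 empty cells -> FULL (clear)
  row 5: 1 empty cell -> not full
  row 6: 0 empty cells -> FULL (clear)
  row 7: 0 empty cells -> FULL (clear)
  row 8: 6 empty cells -> not full
  row 9: 0 empty cells -> FULL (clear)
  row 10: 4 empty cells -> not full
  row 11: 3 empty cells -> not full
Total rows cleared: 4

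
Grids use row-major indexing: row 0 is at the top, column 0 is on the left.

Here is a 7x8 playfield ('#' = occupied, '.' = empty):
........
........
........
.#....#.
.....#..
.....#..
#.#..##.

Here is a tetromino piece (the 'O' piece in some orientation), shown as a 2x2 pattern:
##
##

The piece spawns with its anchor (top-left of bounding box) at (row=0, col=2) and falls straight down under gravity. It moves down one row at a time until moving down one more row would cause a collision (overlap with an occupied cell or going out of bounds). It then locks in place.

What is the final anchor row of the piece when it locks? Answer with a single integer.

Spawn at (row=0, col=2). Try each row:
  row 0: fits
  row 1: fits
  row 2: fits
  row 3: fits
  row 4: fits
  row 5: blocked -> lock at row 4

Answer: 4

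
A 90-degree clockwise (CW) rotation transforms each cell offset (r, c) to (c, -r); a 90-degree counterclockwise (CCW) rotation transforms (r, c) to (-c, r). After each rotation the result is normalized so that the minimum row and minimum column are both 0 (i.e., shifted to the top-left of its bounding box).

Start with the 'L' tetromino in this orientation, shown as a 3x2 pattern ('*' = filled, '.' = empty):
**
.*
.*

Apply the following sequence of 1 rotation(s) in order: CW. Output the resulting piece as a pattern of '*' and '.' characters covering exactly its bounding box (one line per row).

Answer: ..*
***

Derivation:
Start:
**
.*
.*
After rotation 1 (CW):
..*
***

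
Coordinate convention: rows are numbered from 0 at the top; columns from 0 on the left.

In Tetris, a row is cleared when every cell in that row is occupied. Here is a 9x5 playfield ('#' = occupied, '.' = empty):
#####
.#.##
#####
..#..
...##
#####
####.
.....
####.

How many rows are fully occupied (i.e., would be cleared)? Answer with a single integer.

Answer: 3

Derivation:
Check each row:
  row 0: 0 empty cells -> FULL (clear)
  row 1: 2 empty cells -> not full
  row 2: 0 empty cells -> FULL (clear)
  row 3: 4 empty cells -> not full
  row 4: 3 empty cells -> not full
  row 5: 0 empty cells -> FULL (clear)
  row 6: 1 empty cell -> not full
  row 7: 5 empty cells -> not full
  row 8: 1 empty cell -> not full
Total rows cleared: 3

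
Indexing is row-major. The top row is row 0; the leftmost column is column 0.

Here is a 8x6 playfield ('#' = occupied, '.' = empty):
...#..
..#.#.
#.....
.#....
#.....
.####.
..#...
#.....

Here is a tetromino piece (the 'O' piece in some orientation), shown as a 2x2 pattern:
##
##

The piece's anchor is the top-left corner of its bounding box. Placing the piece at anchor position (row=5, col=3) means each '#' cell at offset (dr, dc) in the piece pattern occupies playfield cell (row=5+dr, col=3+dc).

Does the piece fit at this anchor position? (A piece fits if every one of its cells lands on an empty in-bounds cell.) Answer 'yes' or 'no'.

Answer: no

Derivation:
Check each piece cell at anchor (5, 3):
  offset (0,0) -> (5,3): occupied ('#') -> FAIL
  offset (0,1) -> (5,4): occupied ('#') -> FAIL
  offset (1,0) -> (6,3): empty -> OK
  offset (1,1) -> (6,4): empty -> OK
All cells valid: no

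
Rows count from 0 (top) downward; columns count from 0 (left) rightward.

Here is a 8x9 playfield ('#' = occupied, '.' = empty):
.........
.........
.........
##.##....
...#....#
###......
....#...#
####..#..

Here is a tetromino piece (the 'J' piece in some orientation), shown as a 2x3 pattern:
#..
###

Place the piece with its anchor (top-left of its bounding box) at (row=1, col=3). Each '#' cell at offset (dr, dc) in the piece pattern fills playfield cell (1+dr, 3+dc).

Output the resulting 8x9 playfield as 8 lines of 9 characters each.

Fill (1+0,3+0) = (1,3)
Fill (1+1,3+0) = (2,3)
Fill (1+1,3+1) = (2,4)
Fill (1+1,3+2) = (2,5)

Answer: .........
...#.....
...###...
##.##....
...#....#
###......
....#...#
####..#..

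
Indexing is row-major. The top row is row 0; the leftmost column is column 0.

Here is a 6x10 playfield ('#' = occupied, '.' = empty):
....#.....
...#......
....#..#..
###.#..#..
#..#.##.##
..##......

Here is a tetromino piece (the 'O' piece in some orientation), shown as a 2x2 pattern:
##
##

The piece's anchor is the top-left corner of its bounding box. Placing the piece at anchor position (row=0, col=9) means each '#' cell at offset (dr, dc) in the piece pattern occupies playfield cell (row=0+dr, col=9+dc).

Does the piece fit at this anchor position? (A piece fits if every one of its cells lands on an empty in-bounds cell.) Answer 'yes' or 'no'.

Answer: no

Derivation:
Check each piece cell at anchor (0, 9):
  offset (0,0) -> (0,9): empty -> OK
  offset (0,1) -> (0,10): out of bounds -> FAIL
  offset (1,0) -> (1,9): empty -> OK
  offset (1,1) -> (1,10): out of bounds -> FAIL
All cells valid: no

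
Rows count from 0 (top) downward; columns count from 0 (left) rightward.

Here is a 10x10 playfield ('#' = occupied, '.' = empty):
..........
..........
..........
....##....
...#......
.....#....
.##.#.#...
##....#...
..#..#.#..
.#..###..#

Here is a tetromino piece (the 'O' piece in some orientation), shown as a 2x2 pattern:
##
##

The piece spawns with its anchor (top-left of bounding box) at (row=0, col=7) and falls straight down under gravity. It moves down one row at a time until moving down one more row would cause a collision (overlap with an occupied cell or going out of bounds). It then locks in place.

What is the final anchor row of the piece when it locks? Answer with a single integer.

Spawn at (row=0, col=7). Try each row:
  row 0: fits
  row 1: fits
  row 2: fits
  row 3: fits
  row 4: fits
  row 5: fits
  row 6: fits
  row 7: blocked -> lock at row 6

Answer: 6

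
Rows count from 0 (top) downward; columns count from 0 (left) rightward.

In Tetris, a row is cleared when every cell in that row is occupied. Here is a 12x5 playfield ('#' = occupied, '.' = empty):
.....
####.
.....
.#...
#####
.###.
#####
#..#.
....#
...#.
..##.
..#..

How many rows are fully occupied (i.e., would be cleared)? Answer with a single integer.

Check each row:
  row 0: 5 empty cells -> not full
  row 1: 1 empty cell -> not full
  row 2: 5 empty cells -> not full
  row 3: 4 empty cells -> not full
  row 4: 0 empty cells -> FULL (clear)
  row 5: 2 empty cells -> not full
  row 6: 0 empty cells -> FULL (clear)
  row 7: 3 empty cells -> not full
  row 8: 4 empty cells -> not full
  row 9: 4 empty cells -> not full
  row 10: 3 empty cells -> not full
  row 11: 4 empty cells -> not full
Total rows cleared: 2

Answer: 2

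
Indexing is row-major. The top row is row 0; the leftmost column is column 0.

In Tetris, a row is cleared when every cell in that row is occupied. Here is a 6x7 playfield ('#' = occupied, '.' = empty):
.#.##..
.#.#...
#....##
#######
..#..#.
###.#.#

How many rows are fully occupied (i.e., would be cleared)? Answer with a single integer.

Answer: 1

Derivation:
Check each row:
  row 0: 4 empty cells -> not full
  row 1: 5 empty cells -> not full
  row 2: 4 empty cells -> not full
  row 3: 0 empty cells -> FULL (clear)
  row 4: 5 empty cells -> not full
  row 5: 2 empty cells -> not full
Total rows cleared: 1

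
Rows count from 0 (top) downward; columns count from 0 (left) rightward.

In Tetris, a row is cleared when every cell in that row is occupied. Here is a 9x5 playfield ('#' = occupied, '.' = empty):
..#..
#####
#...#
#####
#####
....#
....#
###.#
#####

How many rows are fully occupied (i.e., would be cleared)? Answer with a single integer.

Check each row:
  row 0: 4 empty cells -> not full
  row 1: 0 empty cells -> FULL (clear)
  row 2: 3 empty cells -> not full
  row 3: 0 empty cells -> FULL (clear)
  row 4: 0 empty cells -> FULL (clear)
  row 5: 4 empty cells -> not full
  row 6: 4 empty cells -> not full
  row 7: 1 empty cell -> not full
  row 8: 0 empty cells -> FULL (clear)
Total rows cleared: 4

Answer: 4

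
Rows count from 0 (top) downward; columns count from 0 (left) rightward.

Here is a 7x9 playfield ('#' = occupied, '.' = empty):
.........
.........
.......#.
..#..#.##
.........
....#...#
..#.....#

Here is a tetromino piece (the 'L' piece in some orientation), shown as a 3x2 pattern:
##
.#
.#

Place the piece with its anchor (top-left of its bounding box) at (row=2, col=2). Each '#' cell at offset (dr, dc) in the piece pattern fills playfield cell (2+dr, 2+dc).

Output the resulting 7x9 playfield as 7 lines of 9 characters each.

Answer: .........
.........
..##...#.
..##.#.##
...#.....
....#...#
..#.....#

Derivation:
Fill (2+0,2+0) = (2,2)
Fill (2+0,2+1) = (2,3)
Fill (2+1,2+1) = (3,3)
Fill (2+2,2+1) = (4,3)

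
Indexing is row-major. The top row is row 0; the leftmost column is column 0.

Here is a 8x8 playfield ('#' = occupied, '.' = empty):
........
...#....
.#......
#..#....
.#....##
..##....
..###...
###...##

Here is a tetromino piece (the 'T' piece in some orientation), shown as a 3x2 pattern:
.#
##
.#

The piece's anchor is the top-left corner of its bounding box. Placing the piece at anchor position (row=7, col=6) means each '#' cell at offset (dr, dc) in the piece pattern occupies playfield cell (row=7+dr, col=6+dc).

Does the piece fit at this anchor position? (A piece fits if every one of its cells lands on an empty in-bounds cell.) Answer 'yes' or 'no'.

Check each piece cell at anchor (7, 6):
  offset (0,1) -> (7,7): occupied ('#') -> FAIL
  offset (1,0) -> (8,6): out of bounds -> FAIL
  offset (1,1) -> (8,7): out of bounds -> FAIL
  offset (2,1) -> (9,7): out of bounds -> FAIL
All cells valid: no

Answer: no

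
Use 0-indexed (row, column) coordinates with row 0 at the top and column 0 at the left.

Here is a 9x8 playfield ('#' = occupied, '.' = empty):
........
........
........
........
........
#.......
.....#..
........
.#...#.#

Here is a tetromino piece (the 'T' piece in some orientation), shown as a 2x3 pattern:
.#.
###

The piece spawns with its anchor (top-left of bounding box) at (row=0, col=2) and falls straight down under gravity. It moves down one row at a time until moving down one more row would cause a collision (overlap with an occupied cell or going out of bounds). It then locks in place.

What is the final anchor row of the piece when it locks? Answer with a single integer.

Spawn at (row=0, col=2). Try each row:
  row 0: fits
  row 1: fits
  row 2: fits
  row 3: fits
  row 4: fits
  row 5: fits
  row 6: fits
  row 7: fits
  row 8: blocked -> lock at row 7

Answer: 7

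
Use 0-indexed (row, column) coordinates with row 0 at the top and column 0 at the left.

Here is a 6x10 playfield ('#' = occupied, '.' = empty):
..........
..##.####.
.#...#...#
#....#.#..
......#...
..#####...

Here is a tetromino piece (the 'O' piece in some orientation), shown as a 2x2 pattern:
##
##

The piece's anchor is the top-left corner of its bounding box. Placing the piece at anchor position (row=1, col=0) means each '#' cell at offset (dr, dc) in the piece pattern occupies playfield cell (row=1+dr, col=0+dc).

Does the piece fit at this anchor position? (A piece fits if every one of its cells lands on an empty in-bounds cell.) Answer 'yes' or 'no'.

Check each piece cell at anchor (1, 0):
  offset (0,0) -> (1,0): empty -> OK
  offset (0,1) -> (1,1): empty -> OK
  offset (1,0) -> (2,0): empty -> OK
  offset (1,1) -> (2,1): occupied ('#') -> FAIL
All cells valid: no

Answer: no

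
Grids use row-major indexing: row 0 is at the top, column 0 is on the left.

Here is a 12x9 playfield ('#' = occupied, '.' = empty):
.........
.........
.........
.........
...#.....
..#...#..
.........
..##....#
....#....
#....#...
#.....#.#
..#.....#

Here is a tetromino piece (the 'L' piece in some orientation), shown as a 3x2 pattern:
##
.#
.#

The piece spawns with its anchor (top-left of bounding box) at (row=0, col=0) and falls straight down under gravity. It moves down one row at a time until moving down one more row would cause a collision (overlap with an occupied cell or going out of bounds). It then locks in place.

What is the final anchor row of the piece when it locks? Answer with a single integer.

Spawn at (row=0, col=0). Try each row:
  row 0: fits
  row 1: fits
  row 2: fits
  row 3: fits
  row 4: fits
  row 5: fits
  row 6: fits
  row 7: fits
  row 8: fits
  row 9: blocked -> lock at row 8

Answer: 8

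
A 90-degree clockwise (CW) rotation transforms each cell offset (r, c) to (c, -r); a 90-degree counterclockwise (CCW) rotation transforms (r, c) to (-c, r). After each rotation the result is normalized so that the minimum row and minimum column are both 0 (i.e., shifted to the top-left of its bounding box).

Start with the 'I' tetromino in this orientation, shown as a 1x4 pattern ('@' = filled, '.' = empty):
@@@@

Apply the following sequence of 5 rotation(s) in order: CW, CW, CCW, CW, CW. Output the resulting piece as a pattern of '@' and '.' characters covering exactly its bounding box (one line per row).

Start:
@@@@
After rotation 1 (CW):
@
@
@
@
After rotation 2 (CW):
@@@@
After rotation 3 (CCW):
@
@
@
@
After rotation 4 (CW):
@@@@
After rotation 5 (CW):
@
@
@
@

Answer: @
@
@
@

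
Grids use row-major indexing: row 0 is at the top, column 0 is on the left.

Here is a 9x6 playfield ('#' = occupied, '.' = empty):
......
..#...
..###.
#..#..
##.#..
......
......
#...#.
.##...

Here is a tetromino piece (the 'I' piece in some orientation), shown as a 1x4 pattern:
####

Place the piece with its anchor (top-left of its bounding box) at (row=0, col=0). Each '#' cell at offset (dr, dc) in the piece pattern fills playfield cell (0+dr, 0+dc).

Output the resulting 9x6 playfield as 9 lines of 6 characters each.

Answer: ####..
..#...
..###.
#..#..
##.#..
......
......
#...#.
.##...

Derivation:
Fill (0+0,0+0) = (0,0)
Fill (0+0,0+1) = (0,1)
Fill (0+0,0+2) = (0,2)
Fill (0+0,0+3) = (0,3)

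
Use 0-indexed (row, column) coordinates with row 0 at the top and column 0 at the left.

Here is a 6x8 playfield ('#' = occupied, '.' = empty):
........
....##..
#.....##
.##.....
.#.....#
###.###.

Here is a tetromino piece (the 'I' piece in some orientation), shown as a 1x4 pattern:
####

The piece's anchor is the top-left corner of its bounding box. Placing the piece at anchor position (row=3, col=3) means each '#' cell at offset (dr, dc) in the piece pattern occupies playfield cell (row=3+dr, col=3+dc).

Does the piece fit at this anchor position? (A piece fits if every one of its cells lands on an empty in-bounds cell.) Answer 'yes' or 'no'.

Check each piece cell at anchor (3, 3):
  offset (0,0) -> (3,3): empty -> OK
  offset (0,1) -> (3,4): empty -> OK
  offset (0,2) -> (3,5): empty -> OK
  offset (0,3) -> (3,6): empty -> OK
All cells valid: yes

Answer: yes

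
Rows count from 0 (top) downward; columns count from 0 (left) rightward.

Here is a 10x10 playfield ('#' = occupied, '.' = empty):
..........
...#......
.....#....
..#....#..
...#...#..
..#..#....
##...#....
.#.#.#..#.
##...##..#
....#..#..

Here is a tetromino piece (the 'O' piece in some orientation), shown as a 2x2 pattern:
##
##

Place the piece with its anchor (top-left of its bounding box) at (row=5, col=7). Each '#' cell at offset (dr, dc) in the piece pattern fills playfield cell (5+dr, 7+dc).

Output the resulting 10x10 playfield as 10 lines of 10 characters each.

Answer: ..........
...#......
.....#....
..#....#..
...#...#..
..#..#.##.
##...#.##.
.#.#.#..#.
##...##..#
....#..#..

Derivation:
Fill (5+0,7+0) = (5,7)
Fill (5+0,7+1) = (5,8)
Fill (5+1,7+0) = (6,7)
Fill (5+1,7+1) = (6,8)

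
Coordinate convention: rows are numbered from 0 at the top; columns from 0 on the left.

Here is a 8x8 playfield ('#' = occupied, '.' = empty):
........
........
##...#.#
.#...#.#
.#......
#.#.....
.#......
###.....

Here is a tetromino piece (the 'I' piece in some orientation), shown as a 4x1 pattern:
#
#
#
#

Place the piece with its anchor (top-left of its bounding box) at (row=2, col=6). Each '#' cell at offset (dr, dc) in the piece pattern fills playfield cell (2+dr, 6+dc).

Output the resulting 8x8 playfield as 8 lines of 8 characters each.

Answer: ........
........
##...###
.#...###
.#....#.
#.#...#.
.#......
###.....

Derivation:
Fill (2+0,6+0) = (2,6)
Fill (2+1,6+0) = (3,6)
Fill (2+2,6+0) = (4,6)
Fill (2+3,6+0) = (5,6)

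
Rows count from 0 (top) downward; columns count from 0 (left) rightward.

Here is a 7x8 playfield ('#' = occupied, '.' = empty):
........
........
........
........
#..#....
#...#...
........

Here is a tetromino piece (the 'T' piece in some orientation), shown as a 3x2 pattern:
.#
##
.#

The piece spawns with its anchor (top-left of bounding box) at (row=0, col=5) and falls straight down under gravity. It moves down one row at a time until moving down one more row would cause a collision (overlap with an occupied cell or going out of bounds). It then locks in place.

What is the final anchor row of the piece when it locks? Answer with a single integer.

Answer: 4

Derivation:
Spawn at (row=0, col=5). Try each row:
  row 0: fits
  row 1: fits
  row 2: fits
  row 3: fits
  row 4: fits
  row 5: blocked -> lock at row 4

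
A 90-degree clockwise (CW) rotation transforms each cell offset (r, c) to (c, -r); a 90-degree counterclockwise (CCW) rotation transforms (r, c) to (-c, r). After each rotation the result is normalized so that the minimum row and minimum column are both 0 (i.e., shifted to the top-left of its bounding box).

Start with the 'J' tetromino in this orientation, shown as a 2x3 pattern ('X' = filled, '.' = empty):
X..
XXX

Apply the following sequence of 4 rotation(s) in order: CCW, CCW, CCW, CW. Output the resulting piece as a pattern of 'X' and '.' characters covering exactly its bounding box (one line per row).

Answer: XXX
..X

Derivation:
Start:
X..
XXX
After rotation 1 (CCW):
.X
.X
XX
After rotation 2 (CCW):
XXX
..X
After rotation 3 (CCW):
XX
X.
X.
After rotation 4 (CW):
XXX
..X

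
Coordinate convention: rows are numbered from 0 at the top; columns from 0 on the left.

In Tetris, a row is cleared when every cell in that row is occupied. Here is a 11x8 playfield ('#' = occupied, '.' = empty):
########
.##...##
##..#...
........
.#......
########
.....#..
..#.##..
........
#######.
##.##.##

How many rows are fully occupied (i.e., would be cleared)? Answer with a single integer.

Check each row:
  row 0: 0 empty cells -> FULL (clear)
  row 1: 4 empty cells -> not full
  row 2: 5 empty cells -> not full
  row 3: 8 empty cells -> not full
  row 4: 7 empty cells -> not full
  row 5: 0 empty cells -> FULL (clear)
  row 6: 7 empty cells -> not full
  row 7: 5 empty cells -> not full
  row 8: 8 empty cells -> not full
  row 9: 1 empty cell -> not full
  row 10: 2 empty cells -> not full
Total rows cleared: 2

Answer: 2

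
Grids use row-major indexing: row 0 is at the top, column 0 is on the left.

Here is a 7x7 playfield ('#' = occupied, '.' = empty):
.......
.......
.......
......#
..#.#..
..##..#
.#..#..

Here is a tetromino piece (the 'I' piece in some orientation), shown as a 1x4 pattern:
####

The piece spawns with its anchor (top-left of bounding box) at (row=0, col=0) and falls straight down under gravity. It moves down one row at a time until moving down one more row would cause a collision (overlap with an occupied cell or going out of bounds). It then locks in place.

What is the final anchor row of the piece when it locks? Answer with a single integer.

Spawn at (row=0, col=0). Try each row:
  row 0: fits
  row 1: fits
  row 2: fits
  row 3: fits
  row 4: blocked -> lock at row 3

Answer: 3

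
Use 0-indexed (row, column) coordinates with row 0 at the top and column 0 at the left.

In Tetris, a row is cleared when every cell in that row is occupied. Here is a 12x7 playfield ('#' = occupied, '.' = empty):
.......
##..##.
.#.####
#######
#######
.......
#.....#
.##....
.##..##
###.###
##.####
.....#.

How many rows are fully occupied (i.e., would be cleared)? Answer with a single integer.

Answer: 2

Derivation:
Check each row:
  row 0: 7 empty cells -> not full
  row 1: 3 empty cells -> not full
  row 2: 2 empty cells -> not full
  row 3: 0 empty cells -> FULL (clear)
  row 4: 0 empty cells -> FULL (clear)
  row 5: 7 empty cells -> not full
  row 6: 5 empty cells -> not full
  row 7: 5 empty cells -> not full
  row 8: 3 empty cells -> not full
  row 9: 1 empty cell -> not full
  row 10: 1 empty cell -> not full
  row 11: 6 empty cells -> not full
Total rows cleared: 2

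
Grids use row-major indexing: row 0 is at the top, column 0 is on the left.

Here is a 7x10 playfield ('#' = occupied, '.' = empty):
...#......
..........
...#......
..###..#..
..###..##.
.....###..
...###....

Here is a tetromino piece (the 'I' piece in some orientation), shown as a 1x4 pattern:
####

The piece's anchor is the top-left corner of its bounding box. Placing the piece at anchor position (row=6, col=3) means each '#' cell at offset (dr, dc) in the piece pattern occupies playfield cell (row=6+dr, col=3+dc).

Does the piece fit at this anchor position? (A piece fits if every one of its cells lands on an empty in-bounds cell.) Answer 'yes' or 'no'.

Check each piece cell at anchor (6, 3):
  offset (0,0) -> (6,3): occupied ('#') -> FAIL
  offset (0,1) -> (6,4): occupied ('#') -> FAIL
  offset (0,2) -> (6,5): occupied ('#') -> FAIL
  offset (0,3) -> (6,6): empty -> OK
All cells valid: no

Answer: no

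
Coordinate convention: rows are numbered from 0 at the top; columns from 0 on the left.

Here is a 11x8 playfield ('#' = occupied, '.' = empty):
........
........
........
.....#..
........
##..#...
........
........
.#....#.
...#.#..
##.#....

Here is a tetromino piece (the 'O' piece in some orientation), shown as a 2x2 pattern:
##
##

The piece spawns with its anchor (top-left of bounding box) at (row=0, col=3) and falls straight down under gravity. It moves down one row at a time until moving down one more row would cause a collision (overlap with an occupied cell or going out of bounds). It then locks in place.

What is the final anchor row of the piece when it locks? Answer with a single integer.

Answer: 3

Derivation:
Spawn at (row=0, col=3). Try each row:
  row 0: fits
  row 1: fits
  row 2: fits
  row 3: fits
  row 4: blocked -> lock at row 3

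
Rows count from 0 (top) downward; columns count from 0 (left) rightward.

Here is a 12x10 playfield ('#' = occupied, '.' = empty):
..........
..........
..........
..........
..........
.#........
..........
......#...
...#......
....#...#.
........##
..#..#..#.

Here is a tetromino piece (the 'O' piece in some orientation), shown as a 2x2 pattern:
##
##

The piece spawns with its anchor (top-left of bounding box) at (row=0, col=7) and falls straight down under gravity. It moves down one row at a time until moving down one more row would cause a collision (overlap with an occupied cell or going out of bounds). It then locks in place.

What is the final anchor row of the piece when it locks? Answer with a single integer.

Answer: 7

Derivation:
Spawn at (row=0, col=7). Try each row:
  row 0: fits
  row 1: fits
  row 2: fits
  row 3: fits
  row 4: fits
  row 5: fits
  row 6: fits
  row 7: fits
  row 8: blocked -> lock at row 7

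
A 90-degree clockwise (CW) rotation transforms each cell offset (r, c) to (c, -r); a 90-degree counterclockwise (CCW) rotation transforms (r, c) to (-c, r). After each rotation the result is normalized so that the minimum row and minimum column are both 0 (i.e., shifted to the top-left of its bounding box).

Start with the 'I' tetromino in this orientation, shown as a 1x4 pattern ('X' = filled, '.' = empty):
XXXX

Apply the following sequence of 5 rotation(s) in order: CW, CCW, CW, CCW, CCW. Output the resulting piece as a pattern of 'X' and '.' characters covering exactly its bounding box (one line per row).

Start:
XXXX
After rotation 1 (CW):
X
X
X
X
After rotation 2 (CCW):
XXXX
After rotation 3 (CW):
X
X
X
X
After rotation 4 (CCW):
XXXX
After rotation 5 (CCW):
X
X
X
X

Answer: X
X
X
X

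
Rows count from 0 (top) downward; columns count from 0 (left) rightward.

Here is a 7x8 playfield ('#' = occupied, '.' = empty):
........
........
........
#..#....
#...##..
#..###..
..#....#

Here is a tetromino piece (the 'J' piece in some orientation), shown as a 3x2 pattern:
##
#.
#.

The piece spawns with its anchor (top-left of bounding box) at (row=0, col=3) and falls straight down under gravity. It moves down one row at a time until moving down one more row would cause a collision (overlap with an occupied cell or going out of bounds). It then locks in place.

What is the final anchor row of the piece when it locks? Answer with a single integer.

Answer: 0

Derivation:
Spawn at (row=0, col=3). Try each row:
  row 0: fits
  row 1: blocked -> lock at row 0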